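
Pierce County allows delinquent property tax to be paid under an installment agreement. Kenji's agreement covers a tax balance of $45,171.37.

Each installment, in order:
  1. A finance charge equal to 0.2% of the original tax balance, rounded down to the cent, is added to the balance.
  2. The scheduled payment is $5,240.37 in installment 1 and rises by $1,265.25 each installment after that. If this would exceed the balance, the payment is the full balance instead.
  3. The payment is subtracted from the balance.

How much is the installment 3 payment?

# | Opening | Interest | Payment | End bal
1 | $45,171.37 | $90.34 | $5,240.37 | $40,021.34
2 | $40,021.34 | $90.34 | $6,505.62 | $33,606.06
3 | $33,606.06 | $90.34 | $7,770.87 | $25,925.53

$7,770.87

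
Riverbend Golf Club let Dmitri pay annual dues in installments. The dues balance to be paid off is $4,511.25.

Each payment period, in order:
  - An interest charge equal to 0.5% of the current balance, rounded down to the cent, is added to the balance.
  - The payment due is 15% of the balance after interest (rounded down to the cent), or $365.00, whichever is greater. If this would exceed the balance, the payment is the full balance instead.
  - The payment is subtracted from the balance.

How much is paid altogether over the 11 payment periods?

Payment period 1: $4,511.25 +$22.55 interest = $4,533.80; pay $680.07 → $3,853.73
Payment period 2: $3,853.73 +$19.26 interest = $3,872.99; pay $580.94 → $3,292.05
Payment period 3: $3,292.05 +$16.46 interest = $3,308.51; pay $496.27 → $2,812.24
Payment period 4: $2,812.24 +$14.06 interest = $2,826.30; pay $423.94 → $2,402.36
Payment period 5: $2,402.36 +$12.01 interest = $2,414.37; pay $365.00 → $2,049.37
Payment period 6: $2,049.37 +$10.24 interest = $2,059.61; pay $365.00 → $1,694.61
Payment period 7: $1,694.61 +$8.47 interest = $1,703.08; pay $365.00 → $1,338.08
Payment period 8: $1,338.08 +$6.69 interest = $1,344.77; pay $365.00 → $979.77
Payment period 9: $979.77 +$4.89 interest = $984.66; pay $365.00 → $619.66
Payment period 10: $619.66 +$3.09 interest = $622.75; pay $365.00 → $257.75
Payment period 11: $257.75 +$1.28 interest = $259.03; pay $259.03 → $0.00
Total paid: $4,630.25

$4,630.25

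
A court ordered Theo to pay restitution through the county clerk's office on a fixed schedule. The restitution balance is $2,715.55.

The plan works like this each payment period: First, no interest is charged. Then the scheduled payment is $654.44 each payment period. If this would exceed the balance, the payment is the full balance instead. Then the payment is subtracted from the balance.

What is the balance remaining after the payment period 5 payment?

# | Opening | Payment | End bal
1 | $2,715.55 | $654.44 | $2,061.11
2 | $2,061.11 | $654.44 | $1,406.67
3 | $1,406.67 | $654.44 | $752.23
4 | $752.23 | $654.44 | $97.79
5 | $97.79 | $97.79 | $0.00

$0.00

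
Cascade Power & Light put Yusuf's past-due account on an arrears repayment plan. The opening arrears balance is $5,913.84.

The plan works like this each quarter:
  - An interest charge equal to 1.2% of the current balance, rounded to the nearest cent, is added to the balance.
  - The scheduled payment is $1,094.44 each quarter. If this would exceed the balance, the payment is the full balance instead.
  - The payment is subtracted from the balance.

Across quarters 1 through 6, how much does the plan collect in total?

Quarter 1: $5,913.84 +$70.97 interest = $5,984.81; pay $1,094.44 → $4,890.37
Quarter 2: $4,890.37 +$58.68 interest = $4,949.05; pay $1,094.44 → $3,854.61
Quarter 3: $3,854.61 +$46.26 interest = $3,900.87; pay $1,094.44 → $2,806.43
Quarter 4: $2,806.43 +$33.68 interest = $2,840.11; pay $1,094.44 → $1,745.67
Quarter 5: $1,745.67 +$20.95 interest = $1,766.62; pay $1,094.44 → $672.18
Quarter 6: $672.18 +$8.07 interest = $680.25; pay $680.25 → $0.00
Total paid: $6,152.45

$6,152.45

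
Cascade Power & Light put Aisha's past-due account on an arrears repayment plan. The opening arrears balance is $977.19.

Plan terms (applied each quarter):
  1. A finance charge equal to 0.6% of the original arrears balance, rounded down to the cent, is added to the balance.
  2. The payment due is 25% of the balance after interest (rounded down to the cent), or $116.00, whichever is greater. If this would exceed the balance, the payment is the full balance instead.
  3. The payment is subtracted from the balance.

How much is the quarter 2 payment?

Quarter 1: $977.19 +$5.86 interest = $983.05; pay $245.76 → $737.29
Quarter 2: $737.29 +$5.86 interest = $743.15; pay $185.78 → $557.37

$185.78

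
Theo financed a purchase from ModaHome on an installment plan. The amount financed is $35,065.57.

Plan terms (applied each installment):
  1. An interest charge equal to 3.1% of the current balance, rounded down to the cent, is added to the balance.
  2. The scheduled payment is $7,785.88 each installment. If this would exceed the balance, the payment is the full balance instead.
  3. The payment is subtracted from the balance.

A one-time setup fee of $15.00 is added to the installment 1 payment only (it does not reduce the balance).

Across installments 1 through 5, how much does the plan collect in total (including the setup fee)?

$38,373.68

Installment 1: opening $35,065.57; interest $1,087.03 → $36,152.60; payment $7,785.88 (+ $15.00 fee); balance $28,366.72
Installment 2: opening $28,366.72; interest $879.36 → $29,246.08; payment $7,785.88; balance $21,460.20
Installment 3: opening $21,460.20; interest $665.26 → $22,125.46; payment $7,785.88; balance $14,339.58
Installment 4: opening $14,339.58; interest $444.52 → $14,784.10; payment $7,785.88; balance $6,998.22
Installment 5: opening $6,998.22; interest $216.94 → $7,215.16; payment $7,215.16; balance $0.00
Total paid: $38,373.68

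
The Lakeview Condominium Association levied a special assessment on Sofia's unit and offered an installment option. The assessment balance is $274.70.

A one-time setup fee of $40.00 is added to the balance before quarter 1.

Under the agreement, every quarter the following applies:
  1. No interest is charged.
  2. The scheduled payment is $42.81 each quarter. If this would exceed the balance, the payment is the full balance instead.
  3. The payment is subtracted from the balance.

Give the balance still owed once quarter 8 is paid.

Quarter 1: opening $314.70; payment $42.81; balance $271.89
Quarter 2: opening $271.89; payment $42.81; balance $229.08
Quarter 3: opening $229.08; payment $42.81; balance $186.27
Quarter 4: opening $186.27; payment $42.81; balance $143.46
Quarter 5: opening $143.46; payment $42.81; balance $100.65
Quarter 6: opening $100.65; payment $42.81; balance $57.84
Quarter 7: opening $57.84; payment $42.81; balance $15.03
Quarter 8: opening $15.03; payment $15.03; balance $0.00

$0.00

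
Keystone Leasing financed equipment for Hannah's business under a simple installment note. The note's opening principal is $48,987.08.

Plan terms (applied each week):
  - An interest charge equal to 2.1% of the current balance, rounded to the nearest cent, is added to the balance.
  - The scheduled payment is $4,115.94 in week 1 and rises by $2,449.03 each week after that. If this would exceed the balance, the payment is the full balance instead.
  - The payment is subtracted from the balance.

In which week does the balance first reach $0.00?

6

# | Opening | Interest | Payment | End bal
1 | $48,987.08 | $1,028.73 | $4,115.94 | $45,899.87
2 | $45,899.87 | $963.90 | $6,564.97 | $40,298.80
3 | $40,298.80 | $846.27 | $9,014.00 | $32,131.07
4 | $32,131.07 | $674.75 | $11,463.03 | $21,342.79
5 | $21,342.79 | $448.20 | $13,912.06 | $7,878.93
6 | $7,878.93 | $165.46 | $8,044.39 | $0.00
Balance reaches $0.00 in week 6.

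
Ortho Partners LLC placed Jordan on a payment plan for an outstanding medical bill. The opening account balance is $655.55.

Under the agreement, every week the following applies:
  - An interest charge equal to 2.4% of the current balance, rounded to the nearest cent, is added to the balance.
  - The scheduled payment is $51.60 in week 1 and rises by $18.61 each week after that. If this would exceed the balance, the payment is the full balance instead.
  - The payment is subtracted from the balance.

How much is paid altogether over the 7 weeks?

# | Opening | Interest | Payment | End bal
1 | $655.55 | $15.73 | $51.60 | $619.68
2 | $619.68 | $14.87 | $70.21 | $564.34
3 | $564.34 | $13.54 | $88.82 | $489.06
4 | $489.06 | $11.74 | $107.43 | $393.37
5 | $393.37 | $9.44 | $126.04 | $276.77
6 | $276.77 | $6.64 | $144.65 | $138.76
7 | $138.76 | $3.33 | $142.09 | $0.00
Total paid: $730.84

$730.84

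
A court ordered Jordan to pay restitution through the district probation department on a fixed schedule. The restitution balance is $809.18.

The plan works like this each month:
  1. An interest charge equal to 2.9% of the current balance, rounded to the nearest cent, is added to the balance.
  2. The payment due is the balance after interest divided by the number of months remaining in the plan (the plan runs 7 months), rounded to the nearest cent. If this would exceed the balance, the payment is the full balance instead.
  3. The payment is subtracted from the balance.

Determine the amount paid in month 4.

$129.60

Month 1: $809.18 +$23.47 interest = $832.65; pay $118.95 → $713.70
Month 2: $713.70 +$20.70 interest = $734.40; pay $122.40 → $612.00
Month 3: $612.00 +$17.75 interest = $629.75; pay $125.95 → $503.80
Month 4: $503.80 +$14.61 interest = $518.41; pay $129.60 → $388.81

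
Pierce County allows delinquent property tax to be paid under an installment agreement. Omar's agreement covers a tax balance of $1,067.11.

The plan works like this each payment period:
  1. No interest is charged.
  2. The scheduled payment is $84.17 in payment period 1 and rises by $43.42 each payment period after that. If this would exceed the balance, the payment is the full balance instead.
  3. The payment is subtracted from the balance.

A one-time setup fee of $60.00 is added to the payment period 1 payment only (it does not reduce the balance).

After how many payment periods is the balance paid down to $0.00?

Payment period 1: opening $1,067.11; payment $84.17 (+ $60.00 fee); balance $982.94
Payment period 2: opening $982.94; payment $127.59; balance $855.35
Payment period 3: opening $855.35; payment $171.01; balance $684.34
Payment period 4: opening $684.34; payment $214.43; balance $469.91
Payment period 5: opening $469.91; payment $257.85; balance $212.06
Payment period 6: opening $212.06; payment $212.06; balance $0.00
Balance reaches $0.00 in payment period 6.

6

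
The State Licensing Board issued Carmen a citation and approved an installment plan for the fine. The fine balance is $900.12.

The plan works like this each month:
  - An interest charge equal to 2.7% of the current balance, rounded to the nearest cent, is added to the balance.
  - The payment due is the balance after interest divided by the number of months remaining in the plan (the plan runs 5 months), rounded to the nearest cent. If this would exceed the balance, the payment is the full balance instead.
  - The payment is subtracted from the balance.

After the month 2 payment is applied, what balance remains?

$569.63

Month 1: opening $900.12; interest $24.30 → $924.42; payment $184.88; balance $739.54
Month 2: opening $739.54; interest $19.97 → $759.51; payment $189.88; balance $569.63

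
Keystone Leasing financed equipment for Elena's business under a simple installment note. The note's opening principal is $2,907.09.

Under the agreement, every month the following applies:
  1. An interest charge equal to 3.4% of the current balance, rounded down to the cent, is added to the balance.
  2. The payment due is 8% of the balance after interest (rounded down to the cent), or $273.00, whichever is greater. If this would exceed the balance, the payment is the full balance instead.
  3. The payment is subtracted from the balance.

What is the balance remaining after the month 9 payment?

# | Opening | Interest | Payment | End bal
1 | $2,907.09 | $98.84 | $273.00 | $2,732.93
2 | $2,732.93 | $92.91 | $273.00 | $2,552.84
3 | $2,552.84 | $86.79 | $273.00 | $2,366.63
4 | $2,366.63 | $80.46 | $273.00 | $2,174.09
5 | $2,174.09 | $73.91 | $273.00 | $1,975.00
6 | $1,975.00 | $67.15 | $273.00 | $1,769.15
7 | $1,769.15 | $60.15 | $273.00 | $1,556.30
8 | $1,556.30 | $52.91 | $273.00 | $1,336.21
9 | $1,336.21 | $45.43 | $273.00 | $1,108.64

$1,108.64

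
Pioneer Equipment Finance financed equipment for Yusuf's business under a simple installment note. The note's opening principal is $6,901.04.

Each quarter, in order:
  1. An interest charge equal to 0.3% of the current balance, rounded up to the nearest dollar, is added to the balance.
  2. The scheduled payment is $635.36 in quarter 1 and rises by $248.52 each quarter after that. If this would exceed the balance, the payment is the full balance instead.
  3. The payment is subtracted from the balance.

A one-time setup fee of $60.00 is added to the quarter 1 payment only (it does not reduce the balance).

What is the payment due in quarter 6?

Quarter 1: $6,901.04 +$21.00 interest = $6,922.04; pay $635.36 (+ $60.00 fee) → $6,286.68
Quarter 2: $6,286.68 +$19.00 interest = $6,305.68; pay $883.88 → $5,421.80
Quarter 3: $5,421.80 +$17.00 interest = $5,438.80; pay $1,132.40 → $4,306.40
Quarter 4: $4,306.40 +$13.00 interest = $4,319.40; pay $1,380.92 → $2,938.48
Quarter 5: $2,938.48 +$9.00 interest = $2,947.48; pay $1,629.44 → $1,318.04
Quarter 6: $1,318.04 +$4.00 interest = $1,322.04; pay $1,322.04 → $0.00

$1,322.04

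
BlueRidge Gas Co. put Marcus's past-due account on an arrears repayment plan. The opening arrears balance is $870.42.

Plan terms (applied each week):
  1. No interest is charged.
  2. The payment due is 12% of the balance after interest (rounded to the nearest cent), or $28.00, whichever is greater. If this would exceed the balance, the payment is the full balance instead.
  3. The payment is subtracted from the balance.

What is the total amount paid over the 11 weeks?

Week 1: opening $870.42; payment $104.45; balance $765.97
Week 2: opening $765.97; payment $91.92; balance $674.05
Week 3: opening $674.05; payment $80.89; balance $593.16
Week 4: opening $593.16; payment $71.18; balance $521.98
Week 5: opening $521.98; payment $62.64; balance $459.34
Week 6: opening $459.34; payment $55.12; balance $404.22
Week 7: opening $404.22; payment $48.51; balance $355.71
Week 8: opening $355.71; payment $42.69; balance $313.02
Week 9: opening $313.02; payment $37.56; balance $275.46
Week 10: opening $275.46; payment $33.06; balance $242.40
Week 11: opening $242.40; payment $29.09; balance $213.31
Total paid: $657.11

$657.11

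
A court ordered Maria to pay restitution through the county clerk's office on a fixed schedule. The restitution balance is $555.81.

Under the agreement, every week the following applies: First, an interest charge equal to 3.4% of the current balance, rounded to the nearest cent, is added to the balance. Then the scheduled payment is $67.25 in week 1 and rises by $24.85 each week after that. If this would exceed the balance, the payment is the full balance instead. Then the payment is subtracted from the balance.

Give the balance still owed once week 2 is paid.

$432.61

# | Opening | Interest | Payment | End bal
1 | $555.81 | $18.90 | $67.25 | $507.46
2 | $507.46 | $17.25 | $92.10 | $432.61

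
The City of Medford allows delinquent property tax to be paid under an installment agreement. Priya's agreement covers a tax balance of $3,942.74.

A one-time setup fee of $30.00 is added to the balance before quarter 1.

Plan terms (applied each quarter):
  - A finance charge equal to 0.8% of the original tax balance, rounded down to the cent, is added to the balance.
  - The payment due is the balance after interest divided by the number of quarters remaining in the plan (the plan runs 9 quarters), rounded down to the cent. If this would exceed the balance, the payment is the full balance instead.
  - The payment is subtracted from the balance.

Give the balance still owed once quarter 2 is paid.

Quarter 1: opening $3,972.74; interest $31.54 → $4,004.28; payment $444.92; balance $3,559.36
Quarter 2: opening $3,559.36; interest $31.54 → $3,590.90; payment $448.86; balance $3,142.04

$3,142.04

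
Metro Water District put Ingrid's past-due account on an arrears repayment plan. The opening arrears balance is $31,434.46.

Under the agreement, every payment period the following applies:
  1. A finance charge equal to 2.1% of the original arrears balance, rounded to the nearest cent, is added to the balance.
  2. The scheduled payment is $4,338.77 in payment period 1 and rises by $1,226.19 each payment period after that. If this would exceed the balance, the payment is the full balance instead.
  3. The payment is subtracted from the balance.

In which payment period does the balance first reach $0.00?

6

Payment period 1: opening $31,434.46; interest $660.12 → $32,094.58; payment $4,338.77; balance $27,755.81
Payment period 2: opening $27,755.81; interest $660.12 → $28,415.93; payment $5,564.96; balance $22,850.97
Payment period 3: opening $22,850.97; interest $660.12 → $23,511.09; payment $6,791.15; balance $16,719.94
Payment period 4: opening $16,719.94; interest $660.12 → $17,380.06; payment $8,017.34; balance $9,362.72
Payment period 5: opening $9,362.72; interest $660.12 → $10,022.84; payment $9,243.53; balance $779.31
Payment period 6: opening $779.31; interest $660.12 → $1,439.43; payment $1,439.43; balance $0.00
Balance reaches $0.00 in payment period 6.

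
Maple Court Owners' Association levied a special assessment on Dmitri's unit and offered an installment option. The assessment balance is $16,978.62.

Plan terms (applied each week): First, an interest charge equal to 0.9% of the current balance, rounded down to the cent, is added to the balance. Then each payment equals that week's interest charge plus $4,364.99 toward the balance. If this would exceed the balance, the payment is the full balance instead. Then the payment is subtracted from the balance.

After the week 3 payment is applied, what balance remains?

$3,883.65

Week 1: $16,978.62 +$152.80 interest = $17,131.42; pay $4,517.79 → $12,613.63
Week 2: $12,613.63 +$113.52 interest = $12,727.15; pay $4,478.51 → $8,248.64
Week 3: $8,248.64 +$74.23 interest = $8,322.87; pay $4,439.22 → $3,883.65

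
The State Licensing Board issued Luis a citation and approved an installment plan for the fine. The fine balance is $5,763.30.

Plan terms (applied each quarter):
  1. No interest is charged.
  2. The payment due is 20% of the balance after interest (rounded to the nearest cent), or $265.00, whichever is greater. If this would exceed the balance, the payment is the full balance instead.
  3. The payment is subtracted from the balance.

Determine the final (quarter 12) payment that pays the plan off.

$148.66

Quarter 1: opening $5,763.30; payment $1,152.66; balance $4,610.64
Quarter 2: opening $4,610.64; payment $922.13; balance $3,688.51
Quarter 3: opening $3,688.51; payment $737.70; balance $2,950.81
Quarter 4: opening $2,950.81; payment $590.16; balance $2,360.65
Quarter 5: opening $2,360.65; payment $472.13; balance $1,888.52
Quarter 6: opening $1,888.52; payment $377.70; balance $1,510.82
Quarter 7: opening $1,510.82; payment $302.16; balance $1,208.66
Quarter 8: opening $1,208.66; payment $265.00; balance $943.66
Quarter 9: opening $943.66; payment $265.00; balance $678.66
Quarter 10: opening $678.66; payment $265.00; balance $413.66
Quarter 11: opening $413.66; payment $265.00; balance $148.66
Quarter 12: opening $148.66; payment $148.66; balance $0.00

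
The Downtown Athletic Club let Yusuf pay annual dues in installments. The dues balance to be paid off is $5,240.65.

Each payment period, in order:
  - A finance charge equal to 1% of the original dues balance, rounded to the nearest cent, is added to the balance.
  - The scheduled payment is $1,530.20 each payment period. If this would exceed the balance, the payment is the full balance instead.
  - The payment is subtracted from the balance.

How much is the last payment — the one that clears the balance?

$859.69

Payment period 1: opening $5,240.65; interest $52.41 → $5,293.06; payment $1,530.20; balance $3,762.86
Payment period 2: opening $3,762.86; interest $52.41 → $3,815.27; payment $1,530.20; balance $2,285.07
Payment period 3: opening $2,285.07; interest $52.41 → $2,337.48; payment $1,530.20; balance $807.28
Payment period 4: opening $807.28; interest $52.41 → $859.69; payment $859.69; balance $0.00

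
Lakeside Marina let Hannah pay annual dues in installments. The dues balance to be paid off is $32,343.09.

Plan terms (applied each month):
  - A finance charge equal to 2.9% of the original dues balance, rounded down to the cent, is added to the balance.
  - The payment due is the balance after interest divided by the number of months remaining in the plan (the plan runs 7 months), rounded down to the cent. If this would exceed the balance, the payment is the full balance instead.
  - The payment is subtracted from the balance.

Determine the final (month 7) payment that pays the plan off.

$7,052.39

Month 1: opening $32,343.09; interest $937.94 → $33,281.03; payment $4,754.43; balance $28,526.60
Month 2: opening $28,526.60; interest $937.94 → $29,464.54; payment $4,910.75; balance $24,553.79
Month 3: opening $24,553.79; interest $937.94 → $25,491.73; payment $5,098.34; balance $20,393.39
Month 4: opening $20,393.39; interest $937.94 → $21,331.33; payment $5,332.83; balance $15,998.50
Month 5: opening $15,998.50; interest $937.94 → $16,936.44; payment $5,645.48; balance $11,290.96
Month 6: opening $11,290.96; interest $937.94 → $12,228.90; payment $6,114.45; balance $6,114.45
Month 7: opening $6,114.45; interest $937.94 → $7,052.39; payment $7,052.39; balance $0.00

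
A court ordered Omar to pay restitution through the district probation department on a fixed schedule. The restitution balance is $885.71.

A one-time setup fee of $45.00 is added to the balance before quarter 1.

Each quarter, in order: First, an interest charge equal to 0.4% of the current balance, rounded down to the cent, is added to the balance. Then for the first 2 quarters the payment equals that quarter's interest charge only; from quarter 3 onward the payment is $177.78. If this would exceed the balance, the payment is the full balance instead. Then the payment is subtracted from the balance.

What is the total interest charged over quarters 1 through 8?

$19.25

Quarter 1: opening $930.71; interest $3.72 → $934.43; payment $3.72; balance $930.71
Quarter 2: opening $930.71; interest $3.72 → $934.43; payment $3.72; balance $930.71
Quarter 3: opening $930.71; interest $3.72 → $934.43; payment $177.78; balance $756.65
Quarter 4: opening $756.65; interest $3.02 → $759.67; payment $177.78; balance $581.89
Quarter 5: opening $581.89; interest $2.32 → $584.21; payment $177.78; balance $406.43
Quarter 6: opening $406.43; interest $1.62 → $408.05; payment $177.78; balance $230.27
Quarter 7: opening $230.27; interest $0.92 → $231.19; payment $177.78; balance $53.41
Quarter 8: opening $53.41; interest $0.21 → $53.62; payment $53.62; balance $0.00
Total interest: $3.72 + $3.72 + $3.72 + $3.02 + $2.32 + $1.62 + $0.92 + $0.21 = $19.25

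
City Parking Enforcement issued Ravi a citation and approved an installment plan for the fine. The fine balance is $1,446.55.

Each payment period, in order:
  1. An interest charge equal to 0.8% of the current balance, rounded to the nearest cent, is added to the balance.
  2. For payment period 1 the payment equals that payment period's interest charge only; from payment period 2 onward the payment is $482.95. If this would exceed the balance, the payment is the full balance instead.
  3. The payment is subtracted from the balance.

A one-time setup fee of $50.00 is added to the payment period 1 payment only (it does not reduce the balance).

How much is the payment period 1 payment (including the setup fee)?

# | Opening | Interest | Payment | Fee | End bal
1 | $1,446.55 | $11.57 | $11.57 | $50.00 | $1,446.55

$61.57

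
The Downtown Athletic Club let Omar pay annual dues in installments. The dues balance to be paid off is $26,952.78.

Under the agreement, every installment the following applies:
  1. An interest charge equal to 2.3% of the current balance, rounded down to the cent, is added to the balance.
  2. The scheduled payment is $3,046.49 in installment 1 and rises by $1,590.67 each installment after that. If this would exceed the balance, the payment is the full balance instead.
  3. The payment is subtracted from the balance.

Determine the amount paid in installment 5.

$7,381.18

Installment 1: $26,952.78 +$619.91 interest = $27,572.69; pay $3,046.49 → $24,526.20
Installment 2: $24,526.20 +$564.10 interest = $25,090.30; pay $4,637.16 → $20,453.14
Installment 3: $20,453.14 +$470.42 interest = $20,923.56; pay $6,227.83 → $14,695.73
Installment 4: $14,695.73 +$338.00 interest = $15,033.73; pay $7,818.50 → $7,215.23
Installment 5: $7,215.23 +$165.95 interest = $7,381.18; pay $7,381.18 → $0.00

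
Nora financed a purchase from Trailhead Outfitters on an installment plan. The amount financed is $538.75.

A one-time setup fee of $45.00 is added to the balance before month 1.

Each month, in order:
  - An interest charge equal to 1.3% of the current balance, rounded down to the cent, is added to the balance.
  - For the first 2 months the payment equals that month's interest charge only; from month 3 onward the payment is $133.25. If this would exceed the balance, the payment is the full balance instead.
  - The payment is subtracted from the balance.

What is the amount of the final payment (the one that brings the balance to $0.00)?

Month 1: opening $583.75; interest $7.58 → $591.33; payment $7.58; balance $583.75
Month 2: opening $583.75; interest $7.58 → $591.33; payment $7.58; balance $583.75
Month 3: opening $583.75; interest $7.58 → $591.33; payment $133.25; balance $458.08
Month 4: opening $458.08; interest $5.95 → $464.03; payment $133.25; balance $330.78
Month 5: opening $330.78; interest $4.30 → $335.08; payment $133.25; balance $201.83
Month 6: opening $201.83; interest $2.62 → $204.45; payment $133.25; balance $71.20
Month 7: opening $71.20; interest $0.92 → $72.12; payment $72.12; balance $0.00

$72.12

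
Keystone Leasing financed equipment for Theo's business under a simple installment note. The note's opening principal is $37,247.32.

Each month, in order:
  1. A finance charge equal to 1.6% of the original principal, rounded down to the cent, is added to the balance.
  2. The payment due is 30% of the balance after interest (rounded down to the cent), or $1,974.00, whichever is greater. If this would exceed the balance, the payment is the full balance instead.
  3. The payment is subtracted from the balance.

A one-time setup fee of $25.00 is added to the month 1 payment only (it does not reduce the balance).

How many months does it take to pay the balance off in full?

# | Opening | Interest | Payment | Fee | End bal
1 | $37,247.32 | $595.95 | $11,352.98 | $25.00 | $26,490.29
2 | $26,490.29 | $595.95 | $8,125.87 | — | $18,960.37
3 | $18,960.37 | $595.95 | $5,866.89 | — | $13,689.43
4 | $13,689.43 | $595.95 | $4,285.61 | — | $9,999.77
5 | $9,999.77 | $595.95 | $3,178.71 | — | $7,417.01
6 | $7,417.01 | $595.95 | $2,403.88 | — | $5,609.08
7 | $5,609.08 | $595.95 | $1,974.00 | — | $4,231.03
8 | $4,231.03 | $595.95 | $1,974.00 | — | $2,852.98
9 | $2,852.98 | $595.95 | $1,974.00 | — | $1,474.93
10 | $1,474.93 | $595.95 | $1,974.00 | — | $96.88
11 | $96.88 | $595.95 | $692.83 | — | $0.00
Balance reaches $0.00 in month 11.

11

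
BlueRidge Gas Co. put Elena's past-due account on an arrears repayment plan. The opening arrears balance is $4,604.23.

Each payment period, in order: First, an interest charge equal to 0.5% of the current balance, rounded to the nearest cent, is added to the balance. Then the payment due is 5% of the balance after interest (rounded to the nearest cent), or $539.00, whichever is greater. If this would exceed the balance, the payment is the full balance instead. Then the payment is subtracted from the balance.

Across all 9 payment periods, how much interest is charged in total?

$113.22

# | Opening | Interest | Payment | End bal
1 | $4,604.23 | $23.02 | $539.00 | $4,088.25
2 | $4,088.25 | $20.44 | $539.00 | $3,569.69
3 | $3,569.69 | $17.85 | $539.00 | $3,048.54
4 | $3,048.54 | $15.24 | $539.00 | $2,524.78
5 | $2,524.78 | $12.62 | $539.00 | $1,998.40
6 | $1,998.40 | $9.99 | $539.00 | $1,469.39
7 | $1,469.39 | $7.35 | $539.00 | $937.74
8 | $937.74 | $4.69 | $539.00 | $403.43
9 | $403.43 | $2.02 | $405.45 | $0.00
Total interest: $23.02 + $20.44 + $17.85 + $15.24 + $12.62 + $9.99 + $7.35 + $4.69 + $2.02 = $113.22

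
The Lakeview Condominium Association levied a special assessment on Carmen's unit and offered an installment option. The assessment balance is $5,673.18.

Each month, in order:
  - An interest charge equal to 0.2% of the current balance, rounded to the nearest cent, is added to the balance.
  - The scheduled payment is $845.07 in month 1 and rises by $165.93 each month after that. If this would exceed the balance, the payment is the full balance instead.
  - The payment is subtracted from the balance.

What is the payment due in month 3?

$1,176.93

Month 1: $5,673.18 +$11.35 interest = $5,684.53; pay $845.07 → $4,839.46
Month 2: $4,839.46 +$9.68 interest = $4,849.14; pay $1,011.00 → $3,838.14
Month 3: $3,838.14 +$7.68 interest = $3,845.82; pay $1,176.93 → $2,668.89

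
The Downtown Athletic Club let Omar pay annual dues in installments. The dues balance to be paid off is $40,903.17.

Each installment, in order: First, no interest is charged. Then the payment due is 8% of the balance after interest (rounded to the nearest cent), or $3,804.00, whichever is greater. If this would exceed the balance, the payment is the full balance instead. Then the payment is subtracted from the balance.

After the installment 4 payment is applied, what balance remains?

Installment 1: opening $40,903.17; payment $3,804.00; balance $37,099.17
Installment 2: opening $37,099.17; payment $3,804.00; balance $33,295.17
Installment 3: opening $33,295.17; payment $3,804.00; balance $29,491.17
Installment 4: opening $29,491.17; payment $3,804.00; balance $25,687.17

$25,687.17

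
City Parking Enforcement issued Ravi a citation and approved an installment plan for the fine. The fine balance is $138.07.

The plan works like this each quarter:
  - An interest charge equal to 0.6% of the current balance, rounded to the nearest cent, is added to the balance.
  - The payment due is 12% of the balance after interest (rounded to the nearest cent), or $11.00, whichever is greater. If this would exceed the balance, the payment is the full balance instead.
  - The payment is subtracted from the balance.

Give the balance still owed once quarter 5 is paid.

# | Opening | Interest | Payment | End bal
1 | $138.07 | $0.83 | $16.67 | $122.23
2 | $122.23 | $0.73 | $14.76 | $108.20
3 | $108.20 | $0.65 | $13.06 | $95.79
4 | $95.79 | $0.57 | $11.56 | $84.80
5 | $84.80 | $0.51 | $11.00 | $74.31

$74.31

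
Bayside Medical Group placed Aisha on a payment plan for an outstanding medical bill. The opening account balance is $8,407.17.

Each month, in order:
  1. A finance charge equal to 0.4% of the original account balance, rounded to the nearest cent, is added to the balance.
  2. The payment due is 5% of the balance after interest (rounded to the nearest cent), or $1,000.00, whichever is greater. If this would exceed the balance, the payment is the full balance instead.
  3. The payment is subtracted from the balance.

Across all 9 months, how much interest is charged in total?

Month 1: opening $8,407.17; interest $33.63 → $8,440.80; payment $1,000.00; balance $7,440.80
Month 2: opening $7,440.80; interest $33.63 → $7,474.43; payment $1,000.00; balance $6,474.43
Month 3: opening $6,474.43; interest $33.63 → $6,508.06; payment $1,000.00; balance $5,508.06
Month 4: opening $5,508.06; interest $33.63 → $5,541.69; payment $1,000.00; balance $4,541.69
Month 5: opening $4,541.69; interest $33.63 → $4,575.32; payment $1,000.00; balance $3,575.32
Month 6: opening $3,575.32; interest $33.63 → $3,608.95; payment $1,000.00; balance $2,608.95
Month 7: opening $2,608.95; interest $33.63 → $2,642.58; payment $1,000.00; balance $1,642.58
Month 8: opening $1,642.58; interest $33.63 → $1,676.21; payment $1,000.00; balance $676.21
Month 9: opening $676.21; interest $33.63 → $709.84; payment $709.84; balance $0.00
Total interest: $33.63 + $33.63 + $33.63 + $33.63 + $33.63 + $33.63 + $33.63 + $33.63 + $33.63 = $302.67

$302.67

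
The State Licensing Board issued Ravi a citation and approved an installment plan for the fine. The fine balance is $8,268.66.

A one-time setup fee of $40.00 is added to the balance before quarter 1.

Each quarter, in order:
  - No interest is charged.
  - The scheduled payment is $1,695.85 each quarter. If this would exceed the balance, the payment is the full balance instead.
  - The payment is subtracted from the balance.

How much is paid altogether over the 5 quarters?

Quarter 1: $8,308.66 − $1,695.85 → $6,612.81
Quarter 2: $6,612.81 − $1,695.85 → $4,916.96
Quarter 3: $4,916.96 − $1,695.85 → $3,221.11
Quarter 4: $3,221.11 − $1,695.85 → $1,525.26
Quarter 5: $1,525.26 − $1,525.26 → $0.00
Total paid: $8,308.66

$8,308.66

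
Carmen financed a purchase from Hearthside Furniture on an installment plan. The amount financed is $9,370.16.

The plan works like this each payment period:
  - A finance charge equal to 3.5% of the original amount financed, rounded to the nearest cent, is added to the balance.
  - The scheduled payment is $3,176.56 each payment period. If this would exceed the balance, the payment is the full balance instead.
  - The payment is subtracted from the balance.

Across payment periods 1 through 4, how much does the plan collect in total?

$10,682.00

Payment period 1: opening $9,370.16; interest $327.96 → $9,698.12; payment $3,176.56; balance $6,521.56
Payment period 2: opening $6,521.56; interest $327.96 → $6,849.52; payment $3,176.56; balance $3,672.96
Payment period 3: opening $3,672.96; interest $327.96 → $4,000.92; payment $3,176.56; balance $824.36
Payment period 4: opening $824.36; interest $327.96 → $1,152.32; payment $1,152.32; balance $0.00
Total paid: $10,682.00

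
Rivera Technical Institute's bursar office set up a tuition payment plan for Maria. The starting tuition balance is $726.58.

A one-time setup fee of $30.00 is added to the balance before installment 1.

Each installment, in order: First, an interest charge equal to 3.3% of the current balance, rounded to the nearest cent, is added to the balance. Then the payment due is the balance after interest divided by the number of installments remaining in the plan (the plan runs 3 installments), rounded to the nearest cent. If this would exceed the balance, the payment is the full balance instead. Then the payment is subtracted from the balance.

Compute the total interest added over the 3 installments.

$51.04

Installment 1: $756.58 +$24.97 interest = $781.55; pay $260.52 → $521.03
Installment 2: $521.03 +$17.19 interest = $538.22; pay $269.11 → $269.11
Installment 3: $269.11 +$8.88 interest = $277.99; pay $277.99 → $0.00
Total interest: $24.97 + $17.19 + $8.88 = $51.04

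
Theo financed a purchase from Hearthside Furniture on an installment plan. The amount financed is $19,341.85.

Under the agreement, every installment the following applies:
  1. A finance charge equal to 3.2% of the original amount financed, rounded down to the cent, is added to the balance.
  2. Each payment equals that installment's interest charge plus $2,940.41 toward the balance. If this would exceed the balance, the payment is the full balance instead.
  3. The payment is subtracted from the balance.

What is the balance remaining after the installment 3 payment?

Installment 1: opening $19,341.85; interest $618.93 → $19,960.78; payment $3,559.34; balance $16,401.44
Installment 2: opening $16,401.44; interest $618.93 → $17,020.37; payment $3,559.34; balance $13,461.03
Installment 3: opening $13,461.03; interest $618.93 → $14,079.96; payment $3,559.34; balance $10,520.62

$10,520.62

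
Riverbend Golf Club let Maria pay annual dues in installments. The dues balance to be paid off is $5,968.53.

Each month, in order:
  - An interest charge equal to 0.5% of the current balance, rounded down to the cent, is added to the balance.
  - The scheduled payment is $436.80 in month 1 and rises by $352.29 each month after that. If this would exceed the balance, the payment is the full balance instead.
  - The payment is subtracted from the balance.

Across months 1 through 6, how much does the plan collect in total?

$6,081.47

Month 1: $5,968.53 +$29.84 interest = $5,998.37; pay $436.80 → $5,561.57
Month 2: $5,561.57 +$27.80 interest = $5,589.37; pay $789.09 → $4,800.28
Month 3: $4,800.28 +$24.00 interest = $4,824.28; pay $1,141.38 → $3,682.90
Month 4: $3,682.90 +$18.41 interest = $3,701.31; pay $1,493.67 → $2,207.64
Month 5: $2,207.64 +$11.03 interest = $2,218.67; pay $1,845.96 → $372.71
Month 6: $372.71 +$1.86 interest = $374.57; pay $374.57 → $0.00
Total paid: $6,081.47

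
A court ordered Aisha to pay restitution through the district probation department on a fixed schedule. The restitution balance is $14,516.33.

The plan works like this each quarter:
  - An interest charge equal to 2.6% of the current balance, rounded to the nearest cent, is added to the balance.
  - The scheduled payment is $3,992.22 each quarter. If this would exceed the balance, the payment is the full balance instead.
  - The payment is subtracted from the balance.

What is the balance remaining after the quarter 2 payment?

Quarter 1: opening $14,516.33; interest $377.42 → $14,893.75; payment $3,992.22; balance $10,901.53
Quarter 2: opening $10,901.53; interest $283.44 → $11,184.97; payment $3,992.22; balance $7,192.75

$7,192.75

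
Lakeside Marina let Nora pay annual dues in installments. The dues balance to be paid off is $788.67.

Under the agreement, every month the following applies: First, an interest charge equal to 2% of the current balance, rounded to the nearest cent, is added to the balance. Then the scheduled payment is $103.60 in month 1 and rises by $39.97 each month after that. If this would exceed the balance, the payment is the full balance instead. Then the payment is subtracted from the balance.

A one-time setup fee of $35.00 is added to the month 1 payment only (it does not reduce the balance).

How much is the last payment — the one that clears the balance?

Month 1: $788.67 +$15.77 interest = $804.44; pay $103.60 (+ $35.00 fee) → $700.84
Month 2: $700.84 +$14.02 interest = $714.86; pay $143.57 → $571.29
Month 3: $571.29 +$11.43 interest = $582.72; pay $183.54 → $399.18
Month 4: $399.18 +$7.98 interest = $407.16; pay $223.51 → $183.65
Month 5: $183.65 +$3.67 interest = $187.32; pay $187.32 → $0.00

$187.32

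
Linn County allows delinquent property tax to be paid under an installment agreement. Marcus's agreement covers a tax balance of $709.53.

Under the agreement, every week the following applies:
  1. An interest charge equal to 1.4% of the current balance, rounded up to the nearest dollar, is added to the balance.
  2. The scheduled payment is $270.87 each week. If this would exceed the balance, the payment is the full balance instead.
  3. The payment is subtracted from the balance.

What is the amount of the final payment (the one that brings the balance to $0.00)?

Week 1: $709.53 +$10.00 interest = $719.53; pay $270.87 → $448.66
Week 2: $448.66 +$7.00 interest = $455.66; pay $270.87 → $184.79
Week 3: $184.79 +$3.00 interest = $187.79; pay $187.79 → $0.00

$187.79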